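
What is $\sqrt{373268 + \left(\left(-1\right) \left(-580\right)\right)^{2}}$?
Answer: $6 \sqrt{19713} \approx 842.42$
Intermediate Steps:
$\sqrt{373268 + \left(\left(-1\right) \left(-580\right)\right)^{2}} = \sqrt{373268 + 580^{2}} = \sqrt{373268 + 336400} = \sqrt{709668} = 6 \sqrt{19713}$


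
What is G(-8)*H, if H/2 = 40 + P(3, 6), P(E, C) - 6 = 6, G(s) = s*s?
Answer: 6656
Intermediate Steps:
G(s) = s²
P(E, C) = 12 (P(E, C) = 6 + 6 = 12)
H = 104 (H = 2*(40 + 12) = 2*52 = 104)
G(-8)*H = (-8)²*104 = 64*104 = 6656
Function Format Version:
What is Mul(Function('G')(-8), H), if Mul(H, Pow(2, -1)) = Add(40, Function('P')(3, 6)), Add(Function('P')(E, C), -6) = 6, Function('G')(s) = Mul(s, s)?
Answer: 6656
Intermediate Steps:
Function('G')(s) = Pow(s, 2)
Function('P')(E, C) = 12 (Function('P')(E, C) = Add(6, 6) = 12)
H = 104 (H = Mul(2, Add(40, 12)) = Mul(2, 52) = 104)
Mul(Function('G')(-8), H) = Mul(Pow(-8, 2), 104) = Mul(64, 104) = 6656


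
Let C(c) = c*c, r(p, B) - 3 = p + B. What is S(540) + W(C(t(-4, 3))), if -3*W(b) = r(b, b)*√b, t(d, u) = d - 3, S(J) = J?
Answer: 913/3 ≈ 304.33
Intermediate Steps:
r(p, B) = 3 + B + p (r(p, B) = 3 + (p + B) = 3 + (B + p) = 3 + B + p)
t(d, u) = -3 + d
C(c) = c²
W(b) = -√b*(3 + 2*b)/3 (W(b) = -(3 + b + b)*√b/3 = -(3 + 2*b)*√b/3 = -√b*(3 + 2*b)/3)
S(540) + W(C(t(-4, 3))) = 540 + √((-3 - 4)²)*(-3 - 2*(-3 - 4)²)/3 = 540 + √((-7)²)*(-3 - 2*(-7)²)/3 = 540 + √49*(-3 - 2*49)/3 = 540 + (⅓)*7*(-3 - 98) = 540 + (⅓)*7*(-101) = 540 - 707/3 = 913/3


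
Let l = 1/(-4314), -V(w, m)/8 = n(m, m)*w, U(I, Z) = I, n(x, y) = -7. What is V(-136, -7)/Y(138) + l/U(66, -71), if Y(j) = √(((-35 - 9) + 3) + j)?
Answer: -1/284724 - 7616*√97/97 ≈ -773.29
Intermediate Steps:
V(w, m) = 56*w (V(w, m) = -(-56)*w = 56*w)
l = -1/4314 ≈ -0.00023180
Y(j) = √(-41 + j) (Y(j) = √((-44 + 3) + j) = √(-41 + j))
V(-136, -7)/Y(138) + l/U(66, -71) = (56*(-136))/(√(-41 + 138)) - 1/4314/66 = -7616*√97/97 - 1/4314*1/66 = -7616*√97/97 - 1/284724 = -1/284724 - 7616*√97/97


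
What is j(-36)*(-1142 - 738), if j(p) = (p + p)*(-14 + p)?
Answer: -6768000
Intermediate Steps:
j(p) = 2*p*(-14 + p) (j(p) = (2*p)*(-14 + p) = 2*p*(-14 + p))
j(-36)*(-1142 - 738) = (2*(-36)*(-14 - 36))*(-1142 - 738) = (2*(-36)*(-50))*(-1880) = 3600*(-1880) = -6768000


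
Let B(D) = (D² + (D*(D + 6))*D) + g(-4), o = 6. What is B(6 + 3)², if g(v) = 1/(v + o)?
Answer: 6723649/4 ≈ 1.6809e+6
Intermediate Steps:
g(v) = 1/(6 + v) (g(v) = 1/(v + 6) = 1/(6 + v))
B(D) = ½ + D² + D²*(6 + D) (B(D) = (D² + (D*(D + 6))*D) + 1/(6 - 4) = (D² + (D*(6 + D))*D) + 1/2 = (D² + D²*(6 + D)) + ½ = ½ + D² + D²*(6 + D))
B(6 + 3)² = (½ + (6 + 3)³ + 7*(6 + 3)²)² = (½ + 9³ + 7*9²)² = (½ + 729 + 7*81)² = (½ + 729 + 567)² = (2593/2)² = 6723649/4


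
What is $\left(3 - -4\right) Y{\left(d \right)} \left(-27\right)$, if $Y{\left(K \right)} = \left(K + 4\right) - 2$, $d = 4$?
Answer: $-1134$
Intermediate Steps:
$Y{\left(K \right)} = 2 + K$ ($Y{\left(K \right)} = \left(4 + K\right) - 2 = 2 + K$)
$\left(3 - -4\right) Y{\left(d \right)} \left(-27\right) = \left(3 - -4\right) \left(2 + 4\right) \left(-27\right) = \left(3 + 4\right) 6 \left(-27\right) = 7 \cdot 6 \left(-27\right) = 42 \left(-27\right) = -1134$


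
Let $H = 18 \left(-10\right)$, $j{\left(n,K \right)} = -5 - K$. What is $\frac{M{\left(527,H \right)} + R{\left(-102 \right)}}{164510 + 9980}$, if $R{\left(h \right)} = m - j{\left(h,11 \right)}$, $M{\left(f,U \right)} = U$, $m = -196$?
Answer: $- \frac{36}{17449} \approx -0.0020632$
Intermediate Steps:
$H = -180$
$R{\left(h \right)} = -180$ ($R{\left(h \right)} = -196 - \left(-5 - 11\right) = -196 - -16 = -196 + 16 = -180$)
$\frac{M{\left(527,H \right)} + R{\left(-102 \right)}}{164510 + 9980} = \frac{-180 - 180}{164510 + 9980} = - \frac{360}{174490} = \left(-360\right) \frac{1}{174490} = - \frac{36}{17449}$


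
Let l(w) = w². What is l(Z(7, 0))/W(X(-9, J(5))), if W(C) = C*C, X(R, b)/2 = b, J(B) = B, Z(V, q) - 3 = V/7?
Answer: 4/25 ≈ 0.16000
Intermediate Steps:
Z(V, q) = 3 + V/7
X(R, b) = 2*b
W(C) = C²
l(Z(7, 0))/W(X(-9, J(5))) = (3 + (⅐)*7)²/((2*5)²) = (3 + 1)²/(10²) = 4²/100 = 16*(1/100) = 4/25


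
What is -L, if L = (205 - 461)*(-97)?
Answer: -24832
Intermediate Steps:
L = 24832 (L = -256*(-97) = 24832)
-L = -1*24832 = -24832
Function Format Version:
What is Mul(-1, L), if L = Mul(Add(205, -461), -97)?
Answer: -24832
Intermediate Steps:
L = 24832 (L = Mul(-256, -97) = 24832)
Mul(-1, L) = Mul(-1, 24832) = -24832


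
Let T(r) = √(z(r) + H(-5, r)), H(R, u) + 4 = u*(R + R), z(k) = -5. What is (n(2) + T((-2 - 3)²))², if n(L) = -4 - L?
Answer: (6 - I*√259)² ≈ -223.0 - 193.12*I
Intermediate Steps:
H(R, u) = -4 + 2*R*u (H(R, u) = -4 + u*(R + R) = -4 + u*(2*R) = -4 + 2*R*u)
T(r) = √(-9 - 10*r) (T(r) = √(-5 + (-4 + 2*(-5)*r)) = √(-5 + (-4 - 10*r)) = √(-9 - 10*r))
(n(2) + T((-2 - 3)²))² = ((-4 - 1*2) + √(-9 - 10*(-2 - 3)²))² = ((-4 - 2) + √(-9 - 10*(-5)²))² = (-6 + √(-9 - 10*25))² = (-6 + √(-9 - 250))² = (-6 + √(-259))² = (-6 + I*√259)²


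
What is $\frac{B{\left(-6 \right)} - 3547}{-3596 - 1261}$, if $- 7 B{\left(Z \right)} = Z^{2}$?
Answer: $\frac{24865}{33999} \approx 0.73135$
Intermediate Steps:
$B{\left(Z \right)} = - \frac{Z^{2}}{7}$
$\frac{B{\left(-6 \right)} - 3547}{-3596 - 1261} = \frac{- \frac{\left(-6\right)^{2}}{7} - 3547}{-3596 - 1261} = \frac{\left(- \frac{1}{7}\right) 36 - 3547}{-4857} = \left(- \frac{36}{7} - 3547\right) \left(- \frac{1}{4857}\right) = \left(- \frac{24865}{7}\right) \left(- \frac{1}{4857}\right) = \frac{24865}{33999}$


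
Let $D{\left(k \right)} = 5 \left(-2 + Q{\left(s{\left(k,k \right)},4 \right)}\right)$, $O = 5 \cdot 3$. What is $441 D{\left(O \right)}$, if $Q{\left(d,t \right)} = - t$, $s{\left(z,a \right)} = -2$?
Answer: $-13230$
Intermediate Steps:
$O = 15$
$D{\left(k \right)} = -30$ ($D{\left(k \right)} = 5 \left(-2 - 4\right) = 5 \left(-6\right) = -30$)
$441 D{\left(O \right)} = 441 \left(-30\right) = -13230$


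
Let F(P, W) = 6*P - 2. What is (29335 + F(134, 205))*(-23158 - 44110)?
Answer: -2027255716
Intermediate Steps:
F(P, W) = -2 + 6*P
(29335 + F(134, 205))*(-23158 - 44110) = (29335 + (-2 + 6*134))*(-23158 - 44110) = (29335 + (-2 + 804))*(-67268) = (29335 + 802)*(-67268) = 30137*(-67268) = -2027255716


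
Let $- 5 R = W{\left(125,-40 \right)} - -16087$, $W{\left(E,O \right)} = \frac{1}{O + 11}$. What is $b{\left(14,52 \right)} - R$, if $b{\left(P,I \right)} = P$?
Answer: $\frac{468552}{145} \approx 3231.4$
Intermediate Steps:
$W{\left(E,O \right)} = \frac{1}{11 + O}$
$R = - \frac{466522}{145}$ ($R = - \frac{\frac{1}{11 - 40} - -16087}{5} = - \frac{\frac{1}{-29} + 16087}{5} = - \frac{- \frac{1}{29} + 16087}{5} = \left(- \frac{1}{5}\right) \frac{466522}{29} = - \frac{466522}{145} \approx -3217.4$)
$b{\left(14,52 \right)} - R = 14 - - \frac{466522}{145} = 14 + \frac{466522}{145} = \frac{468552}{145}$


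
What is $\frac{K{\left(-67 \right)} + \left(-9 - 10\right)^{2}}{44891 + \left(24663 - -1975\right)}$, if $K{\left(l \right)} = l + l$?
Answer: $\frac{227}{71529} \approx 0.0031735$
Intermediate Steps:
$K{\left(l \right)} = 2 l$
$\frac{K{\left(-67 \right)} + \left(-9 - 10\right)^{2}}{44891 + \left(24663 - -1975\right)} = \frac{2 \left(-67\right) + \left(-9 - 10\right)^{2}}{44891 + \left(24663 - -1975\right)} = \frac{-134 + \left(-19\right)^{2}}{44891 + \left(24663 + 1975\right)} = \frac{-134 + 361}{44891 + 26638} = \frac{227}{71529}$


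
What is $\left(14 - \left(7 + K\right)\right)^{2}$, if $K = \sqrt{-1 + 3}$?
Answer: $\left(7 - \sqrt{2}\right)^{2} \approx 31.201$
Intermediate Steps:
$K = \sqrt{2} \approx 1.4142$
$\left(14 - \left(7 + K\right)\right)^{2} = \left(14 - \left(7 + \sqrt{2}\right)\right)^{2} = \left(7 - \sqrt{2}\right)^{2}$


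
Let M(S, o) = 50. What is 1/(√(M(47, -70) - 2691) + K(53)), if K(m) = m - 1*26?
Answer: 27/3370 - I*√2641/3370 ≈ 0.0080119 - 0.015249*I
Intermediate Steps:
K(m) = -26 + m (K(m) = m - 26 = -26 + m)
1/(√(M(47, -70) - 2691) + K(53)) = 1/(√(50 - 2691) + (-26 + 53)) = 1/(√(-2641) + 27) = 1/(I*√2641 + 27) = 1/(27 + I*√2641)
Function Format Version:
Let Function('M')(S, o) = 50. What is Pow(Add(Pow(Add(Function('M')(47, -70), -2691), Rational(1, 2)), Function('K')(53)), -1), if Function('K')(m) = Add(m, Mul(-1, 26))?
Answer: Add(Rational(27, 3370), Mul(Rational(-1, 3370), I, Pow(2641, Rational(1, 2)))) ≈ Add(0.0080119, Mul(-0.015249, I))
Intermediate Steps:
Function('K')(m) = Add(-26, m) (Function('K')(m) = Add(m, -26) = Add(-26, m))
Pow(Add(Pow(Add(Function('M')(47, -70), -2691), Rational(1, 2)), Function('K')(53)), -1) = Pow(Add(Pow(Add(50, -2691), Rational(1, 2)), Add(-26, 53)), -1) = Pow(Add(Pow(-2641, Rational(1, 2)), 27), -1) = Pow(Add(Mul(I, Pow(2641, Rational(1, 2))), 27), -1) = Pow(Add(27, Mul(I, Pow(2641, Rational(1, 2)))), -1)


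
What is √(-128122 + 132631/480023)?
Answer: 5*I*√1180882965424241/480023 ≈ 357.94*I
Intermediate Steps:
√(-128122 + 132631/480023) = √(-61501374175/480023) = 5*I*√1180882965424241/480023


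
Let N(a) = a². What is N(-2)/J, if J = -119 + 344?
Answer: 4/225 ≈ 0.017778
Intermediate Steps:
J = 225
N(-2)/J = (-2)²/225 = 4*(1/225) = 4/225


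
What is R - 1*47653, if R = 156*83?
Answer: -34705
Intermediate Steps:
R = 12948
R - 1*47653 = 12948 - 1*47653 = 12948 - 47653 = -34705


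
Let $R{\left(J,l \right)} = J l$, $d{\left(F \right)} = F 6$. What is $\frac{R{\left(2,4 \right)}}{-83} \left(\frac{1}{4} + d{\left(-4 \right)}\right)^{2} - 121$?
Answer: $- \frac{29111}{166} \approx -175.37$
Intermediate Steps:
$d{\left(F \right)} = 6 F$
$\frac{R{\left(2,4 \right)}}{-83} \left(\frac{1}{4} + d{\left(-4 \right)}\right)^{2} - 121 = \frac{2 \cdot 4}{-83} \left(\frac{1}{4} + 6 \left(-4\right)\right)^{2} - 121 = 8 \left(- \frac{1}{83}\right) \left(\frac{1}{4} - 24\right)^{2} - 121 = - \frac{8 \left(- \frac{95}{4}\right)^{2}}{83} - 121 = \left(- \frac{8}{83}\right) \frac{9025}{16} - 121 = - \frac{9025}{166} - 121 = - \frac{29111}{166}$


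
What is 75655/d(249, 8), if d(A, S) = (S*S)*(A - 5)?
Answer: 75655/15616 ≈ 4.8447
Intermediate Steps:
d(A, S) = S²*(-5 + A)
75655/d(249, 8) = 75655/((8²*(-5 + 249))) = 75655/((64*244)) = 75655/15616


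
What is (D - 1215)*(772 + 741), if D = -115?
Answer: -2012290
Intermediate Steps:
(D - 1215)*(772 + 741) = (-115 - 1215)*(772 + 741) = -1330*1513 = -2012290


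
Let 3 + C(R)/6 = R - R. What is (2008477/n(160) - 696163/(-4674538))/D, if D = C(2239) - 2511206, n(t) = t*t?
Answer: -4703261915713/150256793785753600 ≈ -3.1302e-5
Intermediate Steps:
C(R) = -18 (C(R) = -18 + 6*(R - R) = -18 + 6*0 = -18 + 0 = -18)
n(t) = t²
D = -2511224 (D = -18 - 2511206 = -2511224)
(2008477/n(160) - 696163/(-4674538))/D = (2008477/(160²) - 696163/(-4674538))/(-2511224) = (2008477/25600 - 696163*(-1/4674538))*(-1/2511224) = (2008477*(1/25600) + 696163/4674538)*(-1/2511224) = (2008477/25600 + 696163/4674538)*(-1/2511224) = (4703261915713/59834086400)*(-1/2511224) = -4703261915713/150256793785753600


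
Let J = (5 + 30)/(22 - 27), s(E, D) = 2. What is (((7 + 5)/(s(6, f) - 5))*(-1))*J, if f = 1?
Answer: -28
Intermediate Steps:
J = -7 (J = 35/(-5) = 35*(-1/5) = -7)
(((7 + 5)/(s(6, f) - 5))*(-1))*J = (((7 + 5)/(2 - 5))*(-1))*(-7) = ((12/(-3))*(-1))*(-7) = ((12*(-1/3))*(-1))*(-7) = -4*(-1)*(-7) = 4*(-7) = -28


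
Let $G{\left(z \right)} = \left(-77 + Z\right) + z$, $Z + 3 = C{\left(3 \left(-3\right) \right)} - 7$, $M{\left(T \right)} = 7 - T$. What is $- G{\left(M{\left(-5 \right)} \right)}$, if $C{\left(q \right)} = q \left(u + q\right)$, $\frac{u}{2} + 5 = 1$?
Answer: $-78$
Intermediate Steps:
$u = -8$ ($u = -10 + 2 \cdot 1 = -10 + 2 = -8$)
$C{\left(q \right)} = q \left(-8 + q\right)$
$Z = 143$ ($Z = -3 - \left(7 - 3 \left(-3\right) \left(-8 + 3 \left(-3\right)\right)\right) = -3 - \left(7 + 9 \left(-8 - 9\right)\right) = -3 - -146 = -3 + \left(153 - 7\right) = -3 + 146 = 143$)
$G{\left(z \right)} = 66 + z$ ($G{\left(z \right)} = \left(-77 + 143\right) + z = 66 + z$)
$- G{\left(M{\left(-5 \right)} \right)} = - (66 + \left(7 - -5\right)) = - (66 + \left(7 + 5\right)) = - (66 + 12) = \left(-1\right) 78 = -78$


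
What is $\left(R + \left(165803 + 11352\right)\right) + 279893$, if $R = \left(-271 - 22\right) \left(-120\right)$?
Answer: $492208$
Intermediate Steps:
$R = 35160$ ($R = \left(-293\right) \left(-120\right) = 35160$)
$\left(R + \left(165803 + 11352\right)\right) + 279893 = \left(35160 + \left(165803 + 11352\right)\right) + 279893 = \left(35160 + 177155\right) + 279893 = 212315 + 279893 = 492208$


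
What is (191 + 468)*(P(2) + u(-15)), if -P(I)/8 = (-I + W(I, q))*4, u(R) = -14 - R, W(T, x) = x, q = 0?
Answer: 42835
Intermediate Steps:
P(I) = 32*I (P(I) = -8*(-I + 0)*4 = -8*(-I)*4 = -(-32)*I = 32*I)
(191 + 468)*(P(2) + u(-15)) = (191 + 468)*(32*2 + (-14 - 1*(-15))) = 659*(64 + (-14 + 15)) = 659*(64 + 1) = 659*65 = 42835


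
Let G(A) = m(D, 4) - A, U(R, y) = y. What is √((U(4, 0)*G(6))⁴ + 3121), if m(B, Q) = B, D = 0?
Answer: √3121 ≈ 55.866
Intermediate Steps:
G(A) = -A (G(A) = 0 - A = -A)
√((U(4, 0)*G(6))⁴ + 3121) = √((0*(-1*6))⁴ + 3121) = √((0*(-6))⁴ + 3121) = √(0⁴ + 3121) = √(0 + 3121) = √3121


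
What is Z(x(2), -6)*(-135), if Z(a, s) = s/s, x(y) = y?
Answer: -135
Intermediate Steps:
Z(a, s) = 1
Z(x(2), -6)*(-135) = 1*(-135) = -135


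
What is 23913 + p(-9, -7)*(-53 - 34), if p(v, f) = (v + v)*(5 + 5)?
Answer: 39573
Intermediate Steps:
p(v, f) = 20*v (p(v, f) = (2*v)*10 = 20*v)
23913 + p(-9, -7)*(-53 - 34) = 23913 + (20*(-9))*(-53 - 34) = 23913 - 180*(-87) = 23913 + 15660 = 39573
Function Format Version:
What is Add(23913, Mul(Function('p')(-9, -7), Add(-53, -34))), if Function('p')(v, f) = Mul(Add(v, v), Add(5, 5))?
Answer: 39573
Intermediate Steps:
Function('p')(v, f) = Mul(20, v) (Function('p')(v, f) = Mul(Mul(2, v), 10) = Mul(20, v))
Add(23913, Mul(Function('p')(-9, -7), Add(-53, -34))) = Add(23913, Mul(Mul(20, -9), Add(-53, -34))) = Add(23913, Mul(-180, -87)) = Add(23913, 15660) = 39573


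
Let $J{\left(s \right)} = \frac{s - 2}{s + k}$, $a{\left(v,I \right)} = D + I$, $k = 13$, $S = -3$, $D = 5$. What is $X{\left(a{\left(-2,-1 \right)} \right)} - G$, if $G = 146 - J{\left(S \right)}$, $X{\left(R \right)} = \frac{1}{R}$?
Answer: $- \frac{585}{4} \approx -146.25$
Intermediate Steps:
$a{\left(v,I \right)} = 5 + I$
$J{\left(s \right)} = \frac{-2 + s}{13 + s}$ ($J{\left(s \right)} = \frac{s - 2}{s + 13} = \frac{-2 + s}{13 + s}$)
$G = \frac{293}{2}$ ($G = 146 - \frac{-2 - 3}{13 - 3} = 146 - \frac{1}{10} \left(-5\right) = 146 - - \frac{1}{2} = 146 + \frac{1}{2} = \frac{293}{2} \approx 146.5$)
$X{\left(a{\left(-2,-1 \right)} \right)} - G = \frac{1}{5 - 1} - \frac{293}{2} = \frac{1}{4} - \frac{293}{2} = - \frac{585}{4}$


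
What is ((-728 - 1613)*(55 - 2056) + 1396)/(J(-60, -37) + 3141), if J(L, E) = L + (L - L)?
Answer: 4685737/3081 ≈ 1520.8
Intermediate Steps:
J(L, E) = L (J(L, E) = L + 0 = L)
((-728 - 1613)*(55 - 2056) + 1396)/(J(-60, -37) + 3141) = ((-728 - 1613)*(55 - 2056) + 1396)/(-60 + 3141) = (-2341*(-2001) + 1396)/3081 = (4684341 + 1396)*(1/3081) = 4685737*(1/3081) = 4685737/3081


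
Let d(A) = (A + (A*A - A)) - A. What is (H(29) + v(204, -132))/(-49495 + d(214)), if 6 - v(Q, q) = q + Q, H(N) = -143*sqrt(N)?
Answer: 66/3913 + 11*sqrt(29)/301 ≈ 0.21367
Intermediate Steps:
v(Q, q) = 6 - Q - q (v(Q, q) = 6 - (q + Q) = 6 - (Q + q) = 6 + (-Q - q) = 6 - Q - q)
d(A) = A**2 - A (d(A) = (A + (A**2 - A)) - A = A**2 - A)
(H(29) + v(204, -132))/(-49495 + d(214)) = (-143*sqrt(29) + (6 - 1*204 - 1*(-132)))/(-49495 + 214*(-1 + 214)) = (-143*sqrt(29) + (6 - 204 + 132))/(-49495 + 214*213) = (-143*sqrt(29) - 66)/(-49495 + 45582) = (-66 - 143*sqrt(29))/(-3913) = (-66 - 143*sqrt(29))*(-1/3913) = 66/3913 + 11*sqrt(29)/301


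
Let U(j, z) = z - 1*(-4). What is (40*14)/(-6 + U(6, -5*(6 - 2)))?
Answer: -280/11 ≈ -25.455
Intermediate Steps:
U(j, z) = 4 + z (U(j, z) = z + 4 = 4 + z)
(40*14)/(-6 + U(6, -5*(6 - 2))) = (40*14)/(-6 + (4 - 5*(6 - 2))) = 560/(-6 + (4 - 5*4)) = 560/(-6 + (4 - 20)) = 560/(-6 - 16) = 560/(-22) = 560*(-1/22) = -280/11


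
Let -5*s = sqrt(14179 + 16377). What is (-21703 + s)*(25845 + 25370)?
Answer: -1111519145 - 20486*sqrt(7639) ≈ -1.1133e+9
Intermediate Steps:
s = -2*sqrt(7639)/5 (s = -sqrt(14179 + 16377)/5 = -2*sqrt(7639)/5 ≈ -34.961)
(-21703 + s)*(25845 + 25370) = (-21703 - 2*sqrt(7639)/5)*(25845 + 25370) = (-21703 - 2*sqrt(7639)/5)*51215 = -1111519145 - 20486*sqrt(7639)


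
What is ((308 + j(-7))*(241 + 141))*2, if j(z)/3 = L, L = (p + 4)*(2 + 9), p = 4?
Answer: 437008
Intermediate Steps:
L = 88 (L = (4 + 4)*(2 + 9) = 8*11 = 88)
j(z) = 264 (j(z) = 3*88 = 264)
((308 + j(-7))*(241 + 141))*2 = ((308 + 264)*(241 + 141))*2 = (572*382)*2 = 218504*2 = 437008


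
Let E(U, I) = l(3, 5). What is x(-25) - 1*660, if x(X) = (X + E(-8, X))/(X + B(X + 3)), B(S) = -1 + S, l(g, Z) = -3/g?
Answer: -15827/24 ≈ -659.46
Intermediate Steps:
E(U, I) = -1 (E(U, I) = -3/3 = -3*⅓ = -1)
x(X) = (-1 + X)/(2 + 2*X) (x(X) = (X - 1)/(X + (-1 + (X + 3))) = (-1 + X)/(X + (-1 + (3 + X))) = (-1 + X)/(X + (2 + X)) = (-1 + X)/(2 + 2*X))
x(-25) - 1*660 = (-1 - 25)/(2*(1 - 25)) - 1*660 = (½)*(-26)/(-24) - 660 = (½)*(-1/24)*(-26) - 660 = 13/24 - 660 = -15827/24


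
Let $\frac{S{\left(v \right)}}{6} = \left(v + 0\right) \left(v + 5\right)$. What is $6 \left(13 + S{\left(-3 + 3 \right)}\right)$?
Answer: $78$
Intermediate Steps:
$S{\left(v \right)} = 6 v \left(5 + v\right)$ ($S{\left(v \right)} = 6 \left(v + 0\right) \left(v + 5\right) = 6 v \left(5 + v\right)$)
$6 \left(13 + S{\left(-3 + 3 \right)}\right) = 6 \left(13 + 6 \left(-3 + 3\right) \left(5 + \left(-3 + 3\right)\right)\right) = 6 \left(13 + 6 \cdot 0 \left(5 + 0\right)\right) = 6 \left(13 + 6 \cdot 0 \cdot 5\right) = 6 \left(13 + 0\right) = 6 \cdot 13 = 78$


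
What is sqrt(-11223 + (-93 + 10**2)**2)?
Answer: I*sqrt(11174) ≈ 105.71*I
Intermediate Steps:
sqrt(-11223 + (-93 + 10**2)**2) = sqrt(-11223 + (-93 + 100)**2) = sqrt(-11223 + 7**2) = sqrt(-11223 + 49) = sqrt(-11174) = I*sqrt(11174)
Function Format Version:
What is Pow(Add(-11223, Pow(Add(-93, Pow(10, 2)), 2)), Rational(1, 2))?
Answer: Mul(I, Pow(11174, Rational(1, 2))) ≈ Mul(105.71, I)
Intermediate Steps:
Pow(Add(-11223, Pow(Add(-93, Pow(10, 2)), 2)), Rational(1, 2)) = Pow(Add(-11223, Pow(Add(-93, 100), 2)), Rational(1, 2)) = Pow(Add(-11223, Pow(7, 2)), Rational(1, 2)) = Pow(Add(-11223, 49), Rational(1, 2)) = Pow(-11174, Rational(1, 2)) = Mul(I, Pow(11174, Rational(1, 2)))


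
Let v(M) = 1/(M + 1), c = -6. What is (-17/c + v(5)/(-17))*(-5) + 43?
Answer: 491/17 ≈ 28.882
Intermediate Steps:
v(M) = 1/(1 + M)
(-17/c + v(5)/(-17))*(-5) + 43 = (-17/(-6) + 1/((1 + 5)*(-17)))*(-5) + 43 = (-17*(-1/6) - 1/17/6)*(-5) + 43 = (17/6 + (1/6)*(-1/17))*(-5) + 43 = (17/6 - 1/102)*(-5) + 43 = (48/17)*(-5) + 43 = -240/17 + 43 = 491/17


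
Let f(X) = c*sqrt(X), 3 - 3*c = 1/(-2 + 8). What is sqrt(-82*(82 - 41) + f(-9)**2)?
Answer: I*sqrt(121321)/6 ≈ 58.052*I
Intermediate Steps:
c = 17/18 (c = 1 - 1/(3*(-2 + 8)) = 1 - 1/3/6 = 1 - 1/3*1/6 = 1 - 1/18 = 17/18 ≈ 0.94444)
f(X) = 17*sqrt(X)/18
sqrt(-82*(82 - 41) + f(-9)**2) = sqrt(-82*(82 - 41) + (17*sqrt(-9)/18)**2) = sqrt(-82*41 + (17*(3*I)/18)**2) = sqrt(-3362 + (17*I/6)**2) = sqrt(-3362 - 289/36) = sqrt(-121321/36) = I*sqrt(121321)/6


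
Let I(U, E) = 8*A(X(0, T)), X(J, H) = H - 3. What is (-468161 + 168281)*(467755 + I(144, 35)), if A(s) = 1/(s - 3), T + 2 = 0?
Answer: -140270069520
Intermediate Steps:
T = -2 (T = -2 + 0 = -2)
X(J, H) = -3 + H
A(s) = 1/(-3 + s)
I(U, E) = -1 (I(U, E) = 8/(-3 + (-3 - 2)) = 8/(-3 - 5) = 8/(-8) = 8*(-1/8) = -1)
(-468161 + 168281)*(467755 + I(144, 35)) = (-468161 + 168281)*(467755 - 1) = -299880*467754 = -140270069520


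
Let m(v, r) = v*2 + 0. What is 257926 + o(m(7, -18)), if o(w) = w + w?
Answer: 257954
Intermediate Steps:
m(v, r) = 2*v (m(v, r) = 2*v + 0 = 2*v)
o(w) = 2*w
257926 + o(m(7, -18)) = 257926 + 2*(2*7) = 257926 + 2*14 = 257926 + 28 = 257954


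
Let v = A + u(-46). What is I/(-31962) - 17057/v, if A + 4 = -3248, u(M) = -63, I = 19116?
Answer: 80301049/17659005 ≈ 4.5473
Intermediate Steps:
A = -3252 (A = -4 - 3248 = -3252)
v = -3315 (v = -3252 - 63 = -3315)
I/(-31962) - 17057/v = 19116/(-31962) - 17057/(-3315) = 19116*(-1/31962) - 17057*(-1/3315) = -3186/5327 + 17057/3315 = 80301049/17659005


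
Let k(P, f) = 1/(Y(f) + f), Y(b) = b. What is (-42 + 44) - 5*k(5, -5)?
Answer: 5/2 ≈ 2.5000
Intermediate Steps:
k(P, f) = 1/(2*f) (k(P, f) = 1/(f + f) = 1/(2*f))
(-42 + 44) - 5*k(5, -5) = (-42 + 44) - 5/(2*(-5)) = 2 - 5*(-1)/(2*5) = 2 - 5*(-⅒) = 2 + ½ = 5/2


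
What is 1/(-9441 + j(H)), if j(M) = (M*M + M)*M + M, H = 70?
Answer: 1/338529 ≈ 2.9540e-6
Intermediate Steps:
j(M) = M + M*(M + M²) (j(M) = (M² + M)*M + M = (M + M²)*M + M = M*(M + M²) + M = M + M*(M + M²))
1/(-9441 + j(H)) = 1/(-9441 + 70*(1 + 70 + 70²)) = 1/(-9441 + 70*(1 + 70 + 4900)) = 1/(-9441 + 70*4971) = 1/(-9441 + 347970) = 1/338529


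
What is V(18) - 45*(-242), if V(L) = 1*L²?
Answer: 11214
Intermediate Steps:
V(L) = L²
V(18) - 45*(-242) = 18² - 45*(-242) = 324 + 10890 = 11214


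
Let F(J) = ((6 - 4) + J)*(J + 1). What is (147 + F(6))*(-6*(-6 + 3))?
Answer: 3654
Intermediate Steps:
F(J) = (1 + J)*(2 + J) (F(J) = (2 + J)*(1 + J) = (1 + J)*(2 + J))
(147 + F(6))*(-6*(-6 + 3)) = (147 + (2 + 6² + 3*6))*(-6*(-6 + 3)) = (147 + (2 + 36 + 18))*(-6*(-3)) = (147 + 56)*18 = 203*18 = 3654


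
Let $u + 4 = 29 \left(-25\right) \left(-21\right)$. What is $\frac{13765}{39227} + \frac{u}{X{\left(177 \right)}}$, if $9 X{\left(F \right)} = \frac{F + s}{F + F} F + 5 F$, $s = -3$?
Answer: $\frac{598560787}{4236516} \approx 141.29$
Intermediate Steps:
$u = 15221$ ($u = -4 + 29 \left(-25\right) \left(-21\right) = -4 - -15225 = -4 + 15225 = 15221$)
$X{\left(F \right)} = - \frac{1}{6} + \frac{11 F}{18}$ ($X{\left(F \right)} = \frac{\frac{F - 3}{F + F} F + 5 F}{9} = \frac{\frac{-3 + F}{2 F} F + 5 F}{9} = \frac{\left(- \frac{3}{2} + \frac{F}{2}\right) + 5 F}{9} = \frac{- \frac{3}{2} + \frac{11 F}{2}}{9} = - \frac{1}{6} + \frac{11 F}{18}$)
$\frac{13765}{39227} + \frac{u}{X{\left(177 \right)}} = \frac{13765}{39227} + \frac{15221}{- \frac{1}{6} + \frac{11}{18} \cdot 177} = 13765 \cdot \frac{1}{39227} + \frac{15221}{- \frac{1}{6} + \frac{649}{6}} = \frac{13765}{39227} + \frac{15221}{108} = \frac{598560787}{4236516}$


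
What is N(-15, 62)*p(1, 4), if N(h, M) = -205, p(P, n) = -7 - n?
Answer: 2255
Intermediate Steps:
N(-15, 62)*p(1, 4) = -205*(-7 - 1*4) = -205*(-7 - 4) = -205*(-11) = 2255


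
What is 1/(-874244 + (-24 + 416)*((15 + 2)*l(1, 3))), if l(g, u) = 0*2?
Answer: -1/874244 ≈ -1.1438e-6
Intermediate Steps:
l(g, u) = 0
1/(-874244 + (-24 + 416)*((15 + 2)*l(1, 3))) = 1/(-874244 + (-24 + 416)*((15 + 2)*0)) = 1/(-874244 + 392*(17*0)) = 1/(-874244 + 392*0) = 1/(-874244 + 0) = 1/(-874244) = -1/874244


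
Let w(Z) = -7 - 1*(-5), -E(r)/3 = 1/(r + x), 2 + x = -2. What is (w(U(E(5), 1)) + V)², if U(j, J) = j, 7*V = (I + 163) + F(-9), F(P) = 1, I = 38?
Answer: 35344/49 ≈ 721.31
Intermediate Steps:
x = -4 (x = -2 - 2 = -4)
E(r) = -3/(-4 + r) (E(r) = -3/(r - 4) = -3/(-4 + r))
V = 202/7 (V = ((38 + 163) + 1)/7 = (201 + 1)/7 = (⅐)*202 = 202/7 ≈ 28.857)
w(Z) = -2 (w(Z) = -7 + 5 = -2)
(w(U(E(5), 1)) + V)² = (-2 + 202/7)² = (188/7)² = 35344/49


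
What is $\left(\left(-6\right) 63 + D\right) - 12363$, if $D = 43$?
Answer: $-12698$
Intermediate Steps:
$\left(\left(-6\right) 63 + D\right) - 12363 = \left(\left(-6\right) 63 + 43\right) - 12363 = \left(-378 + 43\right) - 12363 = -335 - 12363 = -12698$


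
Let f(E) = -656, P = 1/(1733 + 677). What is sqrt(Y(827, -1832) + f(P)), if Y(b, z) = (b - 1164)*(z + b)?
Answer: sqrt(338029) ≈ 581.40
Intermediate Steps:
Y(b, z) = (-1164 + b)*(b + z)
P = 1/2410 ≈ 0.00041494
sqrt(Y(827, -1832) + f(P)) = sqrt((827**2 - 1164*827 - 1164*(-1832) + 827*(-1832)) - 656) = sqrt((683929 - 962628 + 2132448 - 1515064) - 656) = sqrt(338685 - 656) = sqrt(338029)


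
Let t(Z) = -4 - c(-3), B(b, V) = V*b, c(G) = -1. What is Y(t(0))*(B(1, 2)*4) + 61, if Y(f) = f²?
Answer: 133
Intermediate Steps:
t(Z) = -3 (t(Z) = -4 - 1*(-1) = -4 + 1 = -3)
Y(t(0))*(B(1, 2)*4) + 61 = (-3)²*((2*1)*4) + 61 = 9*(2*4) + 61 = 9*8 + 61 = 72 + 61 = 133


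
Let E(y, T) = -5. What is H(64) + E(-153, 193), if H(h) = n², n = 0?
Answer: -5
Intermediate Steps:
H(h) = 0 (H(h) = 0² = 0)
H(64) + E(-153, 193) = 0 - 5 = -5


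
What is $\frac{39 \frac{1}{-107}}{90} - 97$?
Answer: $- \frac{311383}{3210} \approx -97.004$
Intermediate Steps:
$\frac{39 \frac{1}{-107}}{90} - 97 = 39 \left(- \frac{1}{107}\right) \frac{1}{90} - 97 = \left(- \frac{39}{107}\right) \frac{1}{90} - 97 = - \frac{13}{3210} - 97 = - \frac{311383}{3210}$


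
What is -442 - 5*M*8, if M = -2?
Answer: -362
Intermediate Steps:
-442 - 5*M*8 = -442 - 5*(-2)*8 = -442 + 10*8 = -442 + 80 = -362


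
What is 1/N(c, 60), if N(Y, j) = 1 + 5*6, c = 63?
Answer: 1/31 ≈ 0.032258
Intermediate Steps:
N(Y, j) = 31 (N(Y, j) = 1 + 30 = 31)
1/N(c, 60) = 1/31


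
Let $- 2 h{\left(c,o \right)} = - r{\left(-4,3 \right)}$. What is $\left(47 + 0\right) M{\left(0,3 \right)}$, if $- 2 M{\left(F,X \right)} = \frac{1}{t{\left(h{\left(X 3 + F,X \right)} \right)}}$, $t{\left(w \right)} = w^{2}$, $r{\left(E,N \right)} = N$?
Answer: $- \frac{94}{9} \approx -10.444$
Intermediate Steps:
$h{\left(c,o \right)} = \frac{3}{2}$ ($h{\left(c,o \right)} = - \frac{\left(-1\right) 3}{2} = \left(- \frac{1}{2}\right) \left(-3\right) = \frac{3}{2}$)
$M{\left(F,X \right)} = - \frac{2}{9}$ ($M{\left(F,X \right)} = - \frac{1}{2 \left(\frac{3}{2}\right)^{2}} = - \frac{1}{2 \cdot \frac{9}{4}} = \left(- \frac{1}{2}\right) \frac{4}{9} = - \frac{2}{9}$)
$\left(47 + 0\right) M{\left(0,3 \right)} = \left(47 + 0\right) \left(- \frac{2}{9}\right) = 47 \left(- \frac{2}{9}\right) = - \frac{94}{9}$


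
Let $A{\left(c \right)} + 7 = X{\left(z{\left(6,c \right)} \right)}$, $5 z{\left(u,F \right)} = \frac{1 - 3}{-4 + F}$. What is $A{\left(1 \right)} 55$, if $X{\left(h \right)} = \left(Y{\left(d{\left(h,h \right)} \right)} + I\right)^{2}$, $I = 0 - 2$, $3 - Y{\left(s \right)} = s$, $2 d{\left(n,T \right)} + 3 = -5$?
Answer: $990$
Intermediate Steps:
$z{\left(u,F \right)} = - \frac{2}{5 \left(-4 + F\right)}$ ($z{\left(u,F \right)} = \frac{\left(1 - 3\right) \frac{1}{-4 + F}}{5} = \frac{\left(-2\right) \frac{1}{-4 + F}}{5} = - \frac{2}{5 \left(-4 + F\right)}$)
$d{\left(n,T \right)} = -4$ ($d{\left(n,T \right)} = - \frac{3}{2} + \frac{1}{2} \left(-5\right) = - \frac{3}{2} - \frac{5}{2} = -4$)
$Y{\left(s \right)} = 3 - s$
$I = -2$ ($I = 0 - 2 = -2$)
$X{\left(h \right)} = 25$ ($X{\left(h \right)} = \left(\left(3 - -4\right) - 2\right)^{2} = \left(\left(3 + 4\right) - 2\right)^{2} = \left(7 - 2\right)^{2} = 5^{2} = 25$)
$A{\left(c \right)} = 18$ ($A{\left(c \right)} = -7 + 25 = 18$)
$A{\left(1 \right)} 55 = 18 \cdot 55 = 990$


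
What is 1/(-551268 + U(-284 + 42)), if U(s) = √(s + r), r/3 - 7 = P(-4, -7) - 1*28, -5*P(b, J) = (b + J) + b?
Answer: -137817/75974102030 - I*√74/151948204060 ≈ -1.814e-6 - 5.6614e-11*I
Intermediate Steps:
P(b, J) = -2*b/5 - J/5 (P(b, J) = -((b + J) + b)/5 = -((J + b) + b)/5 = -(J + 2*b)/5 = -2*b/5 - J/5)
r = -54 (r = 21 + 3*((-⅖*(-4) - ⅕*(-7)) - 1*28) = 21 + 3*((8/5 + 7/5) - 28) = 21 + 3*(3 - 28) = 21 + 3*(-25) = 21 - 75 = -54)
U(s) = √(-54 + s) (U(s) = √(s - 54) = √(-54 + s))
1/(-551268 + U(-284 + 42)) = 1/(-551268 + √(-54 + (-284 + 42))) = 1/(-551268 + √(-54 - 242)) = 1/(-551268 + √(-296)) = 1/(-551268 + 2*I*√74)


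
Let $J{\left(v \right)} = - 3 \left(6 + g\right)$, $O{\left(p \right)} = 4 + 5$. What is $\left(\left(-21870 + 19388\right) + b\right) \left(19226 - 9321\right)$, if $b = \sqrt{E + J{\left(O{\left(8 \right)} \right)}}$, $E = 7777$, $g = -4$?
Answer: $-24584210 + 9905 \sqrt{7771} \approx -2.3711 \cdot 10^{7}$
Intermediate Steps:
$O{\left(p \right)} = 9$
$J{\left(v \right)} = -6$ ($J{\left(v \right)} = - 3 \left(6 - 4\right) = \left(-3\right) 2 = -6$)
$b = \sqrt{7771}$ ($b = \sqrt{7777 - 6} = \sqrt{7771} \approx 88.153$)
$\left(\left(-21870 + 19388\right) + b\right) \left(19226 - 9321\right) = \left(\left(-21870 + 19388\right) + \sqrt{7771}\right) \left(19226 - 9321\right) = \left(-2482 + \sqrt{7771}\right) 9905 = -24584210 + 9905 \sqrt{7771}$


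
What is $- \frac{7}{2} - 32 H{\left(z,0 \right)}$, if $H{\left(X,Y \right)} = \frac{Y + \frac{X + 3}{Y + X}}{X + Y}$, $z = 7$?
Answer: $- \frac{983}{98} \approx -10.031$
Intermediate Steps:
$H{\left(X,Y \right)} = \frac{Y + \frac{3 + X}{X + Y}}{X + Y}$
$- \frac{7}{2} - 32 H{\left(z,0 \right)} = - \frac{7}{2} - 32 \frac{3 + 7 + 0^{2} + 7 \cdot 0}{\left(7 + 0\right)^{2}} = \left(-7\right) \frac{1}{2} - 32 \frac{3 + 7 + 0 + 0}{49} = - \frac{7}{2} - 32 \cdot \frac{1}{49} \cdot 10 = - \frac{7}{2} - \frac{320}{49} = - \frac{983}{98}$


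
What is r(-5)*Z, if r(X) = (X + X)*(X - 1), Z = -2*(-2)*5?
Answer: 1200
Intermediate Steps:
Z = 20 (Z = 4*5 = 20)
r(X) = 2*X*(-1 + X) (r(X) = (2*X)*(-1 + X) = 2*X*(-1 + X))
r(-5)*Z = (2*(-5)*(-1 - 5))*20 = (2*(-5)*(-6))*20 = 60*20 = 1200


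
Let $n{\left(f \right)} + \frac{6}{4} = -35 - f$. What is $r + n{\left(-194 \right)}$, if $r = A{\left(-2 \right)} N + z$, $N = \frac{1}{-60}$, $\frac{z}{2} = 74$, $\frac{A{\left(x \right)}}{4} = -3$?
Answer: $\frac{3057}{10} \approx 305.7$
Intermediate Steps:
$n{\left(f \right)} = - \frac{73}{2} - f$ ($n{\left(f \right)} = - \frac{3}{2} - \left(35 + f\right) = - \frac{73}{2} - f$)
$A{\left(x \right)} = -12$ ($A{\left(x \right)} = 4 \left(-3\right) = -12$)
$z = 148$ ($z = 2 \cdot 74 = 148$)
$N = - \frac{1}{60} \approx -0.016667$
$r = \frac{741}{5}$ ($r = \left(-12\right) \left(- \frac{1}{60}\right) + 148 = \frac{1}{5} + 148 = \frac{741}{5} \approx 148.2$)
$r + n{\left(-194 \right)} = \frac{741}{5} - - \frac{315}{2} = \frac{741}{5} + \left(- \frac{73}{2} + 194\right) = \frac{741}{5} + \frac{315}{2} = \frac{3057}{10}$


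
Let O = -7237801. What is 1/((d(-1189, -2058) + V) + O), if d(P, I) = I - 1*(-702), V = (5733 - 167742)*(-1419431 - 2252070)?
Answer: 1/594808966352 ≈ 1.6812e-12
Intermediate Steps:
V = 594816205509 (V = -162009*(-3671501) = 594816205509)
d(P, I) = 702 + I (d(P, I) = I + 702 = 702 + I)
1/((d(-1189, -2058) + V) + O) = 1/(((702 - 2058) + 594816205509) - 7237801) = 1/((-1356 + 594816205509) - 7237801) = 1/(594816204153 - 7237801) = 1/594808966352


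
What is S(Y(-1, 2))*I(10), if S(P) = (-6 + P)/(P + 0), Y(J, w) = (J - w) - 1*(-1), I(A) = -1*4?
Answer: -16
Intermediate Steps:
I(A) = -4
Y(J, w) = 1 + J - w (Y(J, w) = (J - w) + 1 = 1 + J - w)
S(P) = (-6 + P)/P
S(Y(-1, 2))*I(10) = ((-6 + (1 - 1 - 1*2))/(1 - 1 - 1*2))*(-4) = ((-6 + (1 - 1 - 2))/(1 - 1 - 2))*(-4) = ((-6 - 2)/(-2))*(-4) = -½*(-8)*(-4) = 4*(-4) = -16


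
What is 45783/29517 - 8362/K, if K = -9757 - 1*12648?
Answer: 424196423/220442795 ≈ 1.9243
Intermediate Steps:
K = -22405 (K = -9757 - 12648 = -22405)
45783/29517 - 8362/K = 45783/29517 - 8362/(-22405) = 45783*(1/29517) - 8362*(-1/22405) = 15261/9839 + 8362/22405 = 424196423/220442795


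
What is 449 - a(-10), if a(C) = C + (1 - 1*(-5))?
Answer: 453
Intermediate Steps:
a(C) = 6 + C (a(C) = C + (1 + 5) = C + 6 = 6 + C)
449 - a(-10) = 449 - (6 - 10) = 449 - 1*(-4) = 449 + 4 = 453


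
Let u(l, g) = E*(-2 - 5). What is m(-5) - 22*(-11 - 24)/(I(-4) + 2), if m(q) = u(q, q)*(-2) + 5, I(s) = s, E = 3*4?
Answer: -212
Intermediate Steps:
E = 12
u(l, g) = -84 (u(l, g) = 12*(-2 - 5) = 12*(-7) = -84)
m(q) = 173 (m(q) = -84*(-2) + 5 = 168 + 5 = 173)
m(-5) - 22*(-11 - 24)/(I(-4) + 2) = 173 - 22*(-11 - 24)/(-4 + 2) = 173 - (-770)/(-2) = 173 - (-770)*(-1)/2 = 173 - 22*35/2 = 173 - 385 = -212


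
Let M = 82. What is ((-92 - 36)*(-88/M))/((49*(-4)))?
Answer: -1408/2009 ≈ -0.70085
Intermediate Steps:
((-92 - 36)*(-88/M))/((49*(-4))) = ((-92 - 36)*(-88/82))/((49*(-4))) = -(-11264)/82/(-196) = -128*(-44/41)*(-1/196) = (5632/41)*(-1/196) = -1408/2009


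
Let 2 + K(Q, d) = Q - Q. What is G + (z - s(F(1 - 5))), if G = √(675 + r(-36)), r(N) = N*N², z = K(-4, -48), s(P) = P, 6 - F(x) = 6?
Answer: -2 + 3*I*√5109 ≈ -2.0 + 214.43*I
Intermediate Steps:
F(x) = 0 (F(x) = 6 - 1*6 = 6 - 6 = 0)
K(Q, d) = -2 (K(Q, d) = -2 + (Q - Q) = -2 + 0 = -2)
z = -2
r(N) = N³
G = 3*I*√5109 (G = √(675 + (-36)³) = √(675 - 46656) = √(-45981) = 3*I*√5109 ≈ 214.43*I)
G + (z - s(F(1 - 5))) = 3*I*√5109 + (-2 - 1*0) = 3*I*√5109 + (-2 + 0) = 3*I*√5109 - 2 = -2 + 3*I*√5109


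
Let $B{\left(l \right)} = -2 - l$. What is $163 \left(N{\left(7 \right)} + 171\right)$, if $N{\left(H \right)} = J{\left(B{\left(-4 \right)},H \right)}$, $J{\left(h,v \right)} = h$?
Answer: $28199$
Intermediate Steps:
$N{\left(H \right)} = 2$ ($N{\left(H \right)} = -2 - -4 = -2 + 4 = 2$)
$163 \left(N{\left(7 \right)} + 171\right) = 163 \left(2 + 171\right) = 163 \cdot 173 = 28199$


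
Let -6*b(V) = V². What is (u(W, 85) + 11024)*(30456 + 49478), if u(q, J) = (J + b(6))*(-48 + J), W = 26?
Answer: 1114839498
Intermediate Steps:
b(V) = -V²/6
u(q, J) = (-48 + J)*(-6 + J) (u(q, J) = (J - ⅙*6²)*(-48 + J) = (J - ⅙*36)*(-48 + J) = (J - 6)*(-48 + J) = (-6 + J)*(-48 + J) = (-48 + J)*(-6 + J))
(u(W, 85) + 11024)*(30456 + 49478) = ((288 + 85² - 54*85) + 11024)*(30456 + 49478) = ((288 + 7225 - 4590) + 11024)*79934 = (2923 + 11024)*79934 = 13947*79934 = 1114839498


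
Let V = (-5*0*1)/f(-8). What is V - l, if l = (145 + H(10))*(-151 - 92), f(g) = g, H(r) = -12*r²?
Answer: -256365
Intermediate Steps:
l = 256365 (l = (145 - 12*10²)*(-151 - 92) = (145 - 12*100)*(-243) = (145 - 1200)*(-243) = -1055*(-243) = 256365)
V = 0 (V = (-5*0*1)/(-8) = (0*1)*(-⅛) = 0*(-⅛) = 0)
V - l = 0 - 1*256365 = 0 - 256365 = -256365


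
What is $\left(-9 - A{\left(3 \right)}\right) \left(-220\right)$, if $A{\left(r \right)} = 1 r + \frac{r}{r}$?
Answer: $2860$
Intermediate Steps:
$A{\left(r \right)} = 1 + r$ ($A{\left(r \right)} = r + 1 = 1 + r$)
$\left(-9 - A{\left(3 \right)}\right) \left(-220\right) = \left(-9 - \left(1 + 3\right)\right) \left(-220\right) = \left(-9 - 4\right) \left(-220\right) = \left(-13\right) \left(-220\right) = 2860$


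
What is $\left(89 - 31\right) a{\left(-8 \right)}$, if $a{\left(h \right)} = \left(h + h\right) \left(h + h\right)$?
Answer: $14848$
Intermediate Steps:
$a{\left(h \right)} = 4 h^{2}$ ($a{\left(h \right)} = 2 h 2 h = 4 h^{2}$)
$\left(89 - 31\right) a{\left(-8 \right)} = \left(89 - 31\right) 4 \left(-8\right)^{2} = 58 \cdot 4 \cdot 64 = 58 \cdot 256 = 14848$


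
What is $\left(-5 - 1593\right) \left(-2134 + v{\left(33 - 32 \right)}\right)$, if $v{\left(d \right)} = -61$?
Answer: $3507610$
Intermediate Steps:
$\left(-5 - 1593\right) \left(-2134 + v{\left(33 - 32 \right)}\right) = \left(-5 - 1593\right) \left(-2134 - 61\right) = \left(-1598\right) \left(-2195\right) = 3507610$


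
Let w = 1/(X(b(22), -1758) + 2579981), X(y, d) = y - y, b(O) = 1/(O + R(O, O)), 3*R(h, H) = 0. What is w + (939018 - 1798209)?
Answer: -2216696455370/2579981 ≈ -8.5919e+5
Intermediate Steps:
R(h, H) = 0 (R(h, H) = (⅓)*0 = 0)
b(O) = 1/O (b(O) = 1/(O + 0) = 1/O)
X(y, d) = 0
w = 1/2579981 (w = 1/(0 + 2579981) = 1/2579981 ≈ 3.8760e-7)
w + (939018 - 1798209) = 1/2579981 + (939018 - 1798209) = 1/2579981 - 859191 = -2216696455370/2579981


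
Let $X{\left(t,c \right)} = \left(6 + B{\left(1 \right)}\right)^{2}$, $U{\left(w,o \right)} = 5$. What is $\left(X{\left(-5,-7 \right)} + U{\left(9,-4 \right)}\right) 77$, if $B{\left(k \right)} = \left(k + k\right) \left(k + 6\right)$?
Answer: $31185$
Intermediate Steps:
$B{\left(k \right)} = 2 k \left(6 + k\right)$
$X{\left(t,c \right)} = 400$ ($X{\left(t,c \right)} = \left(6 + 2 \cdot 1 \left(6 + 1\right)\right)^{2} = \left(6 + 2 \cdot 1 \cdot 7\right)^{2} = \left(6 + 14\right)^{2} = 20^{2} = 400$)
$\left(X{\left(-5,-7 \right)} + U{\left(9,-4 \right)}\right) 77 = \left(400 + 5\right) 77 = 405 \cdot 77 = 31185$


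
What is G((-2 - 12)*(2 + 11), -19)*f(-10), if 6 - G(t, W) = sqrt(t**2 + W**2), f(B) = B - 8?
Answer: -108 + 18*sqrt(33485) ≈ 3185.8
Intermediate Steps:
f(B) = -8 + B
G(t, W) = 6 - sqrt(W**2 + t**2) (G(t, W) = 6 - sqrt(t**2 + W**2) = 6 - sqrt(W**2 + t**2))
G((-2 - 12)*(2 + 11), -19)*f(-10) = (6 - sqrt((-19)**2 + ((-2 - 12)*(2 + 11))**2))*(-8 - 10) = (6 - sqrt(361 + (-14*13)**2))*(-18) = (6 - sqrt(361 + (-182)**2))*(-18) = (6 - sqrt(361 + 33124))*(-18) = (6 - sqrt(33485))*(-18) = -108 + 18*sqrt(33485)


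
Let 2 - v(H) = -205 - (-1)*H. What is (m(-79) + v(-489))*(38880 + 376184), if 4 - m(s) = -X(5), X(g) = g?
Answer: 292620120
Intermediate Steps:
m(s) = 9 (m(s) = 4 - (-1)*5 = 4 - 1*(-5) = 4 + 5 = 9)
v(H) = 207 - H (v(H) = 2 - (-205 - (-1)*H) = 2 - (-205 + H) = 2 + (205 - H) = 207 - H)
(m(-79) + v(-489))*(38880 + 376184) = (9 + (207 - 1*(-489)))*(38880 + 376184) = (9 + (207 + 489))*415064 = (9 + 696)*415064 = 705*415064 = 292620120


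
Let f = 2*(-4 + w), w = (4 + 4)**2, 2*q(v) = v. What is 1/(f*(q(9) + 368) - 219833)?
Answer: -1/175133 ≈ -5.7099e-6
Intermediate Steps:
q(v) = v/2
w = 64 (w = 8**2 = 64)
f = 120 (f = 2*(-4 + 64) = 2*60 = 120)
1/(f*(q(9) + 368) - 219833) = 1/(120*((1/2)*9 + 368) - 219833) = 1/(120*(9/2 + 368) - 219833) = 1/(120*(745/2) - 219833) = 1/(44700 - 219833) = 1/(-175133) = -1/175133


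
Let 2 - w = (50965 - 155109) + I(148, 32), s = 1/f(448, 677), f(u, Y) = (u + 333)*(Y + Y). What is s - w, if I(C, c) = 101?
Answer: -110024882329/1057474 ≈ -1.0405e+5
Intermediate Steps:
f(u, Y) = 2*Y*(333 + u) (f(u, Y) = (333 + u)*(2*Y) = 2*Y*(333 + u))
s = 1/1057474 (s = 1/(2*677*(333 + 448)) = 1/(2*677*781) = 1/1057474 ≈ 9.4565e-7)
w = 104045 (w = 2 - ((50965 - 155109) + 101) = 2 - (-104144 + 101) = 2 - 1*(-104043) = 2 + 104043 = 104045)
s - w = 1/1057474 - 1*104045 = 1/1057474 - 104045 = -110024882329/1057474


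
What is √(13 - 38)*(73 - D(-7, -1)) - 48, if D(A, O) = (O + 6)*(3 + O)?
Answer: -48 + 315*I ≈ -48.0 + 315.0*I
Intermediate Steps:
D(A, O) = (3 + O)*(6 + O) (D(A, O) = (6 + O)*(3 + O) = (3 + O)*(6 + O))
√(13 - 38)*(73 - D(-7, -1)) - 48 = √(13 - 38)*(73 - (18 + (-1)² + 9*(-1))) - 48 = √(-25)*(73 - (18 + 1 - 9)) - 48 = (5*I)*(73 - 1*10) - 48 = (5*I)*(73 - 10) - 48 = (5*I)*63 - 48 = 315*I - 48 = -48 + 315*I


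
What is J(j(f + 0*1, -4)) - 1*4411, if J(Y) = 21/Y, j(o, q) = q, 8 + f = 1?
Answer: -17665/4 ≈ -4416.3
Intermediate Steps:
f = -7 (f = -8 + 1 = -7)
J(j(f + 0*1, -4)) - 1*4411 = 21/(-4) - 1*4411 = 21*(-1/4) - 4411 = -21/4 - 4411 = -17665/4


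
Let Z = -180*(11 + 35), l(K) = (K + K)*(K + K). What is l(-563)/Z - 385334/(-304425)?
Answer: -2126569921/14003550 ≈ -151.86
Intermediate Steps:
l(K) = 4*K² (l(K) = (2*K)*(2*K) = 4*K²)
Z = -8280 (Z = -180*46 = -8280)
l(-563)/Z - 385334/(-304425) = (4*(-563)²)/(-8280) - 385334/(-304425) = (4*316969)*(-1/8280) - 385334*(-1/304425) = 1267876*(-1/8280) + 385334/304425 = -316969/2070 + 385334/304425 = -2126569921/14003550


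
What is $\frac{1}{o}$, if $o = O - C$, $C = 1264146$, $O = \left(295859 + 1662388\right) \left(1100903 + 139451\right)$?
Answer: $\frac{1}{2428918235292} \approx 4.1171 \cdot 10^{-13}$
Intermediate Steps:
$O = 2428919499438$ ($O = 1958247 \cdot 1240354 = 2428919499438$)
$o = 2428918235292$ ($o = 2428919499438 - 1264146 = 2428918235292$)
$\frac{1}{o} = \frac{1}{2428918235292}$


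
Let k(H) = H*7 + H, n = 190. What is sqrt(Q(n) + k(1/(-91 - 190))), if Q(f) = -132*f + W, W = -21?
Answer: I*sqrt(1982002309)/281 ≈ 158.43*I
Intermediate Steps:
k(H) = 8*H (k(H) = 7*H + H = 8*H)
Q(f) = -21 - 132*f (Q(f) = -132*f - 21 = -21 - 132*f)
sqrt(Q(n) + k(1/(-91 - 190))) = sqrt((-21 - 132*190) + 8/(-91 - 190)) = sqrt((-21 - 25080) + 8/(-281)) = sqrt(-25101 + 8*(-1/281)) = sqrt(-25101 - 8/281) = sqrt(-7053389/281) = I*sqrt(1982002309)/281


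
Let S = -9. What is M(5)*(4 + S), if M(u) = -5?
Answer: 25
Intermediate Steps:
M(5)*(4 + S) = -5*(4 - 9) = -5*(-5) = 25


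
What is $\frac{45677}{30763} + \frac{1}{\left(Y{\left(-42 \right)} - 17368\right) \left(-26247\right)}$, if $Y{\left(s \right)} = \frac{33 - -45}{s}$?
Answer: $\frac{145771133519332}{98175391856529} \approx 1.4848$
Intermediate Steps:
$Y{\left(s \right)} = \frac{78}{s}$ ($Y{\left(s \right)} = \frac{33 + 45}{s} = \frac{78}{s}$)
$\frac{45677}{30763} + \frac{1}{\left(Y{\left(-42 \right)} - 17368\right) \left(-26247\right)} = \frac{45677}{30763} + \frac{1}{\left(\frac{78}{-42} - 17368\right) \left(-26247\right)} = 45677 \cdot \frac{1}{30763} + \frac{1}{78 \left(- \frac{1}{42}\right) - 17368} \left(- \frac{1}{26247}\right) = \frac{45677}{30763} + \frac{1}{- \frac{13}{7} - 17368} \left(- \frac{1}{26247}\right) = \frac{45677}{30763} + \frac{1}{- \frac{121589}{7}} \left(- \frac{1}{26247}\right) = \frac{45677}{30763} - - \frac{7}{3191346483} = \frac{45677}{30763} + \frac{7}{3191346483} = \frac{145771133519332}{98175391856529}$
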